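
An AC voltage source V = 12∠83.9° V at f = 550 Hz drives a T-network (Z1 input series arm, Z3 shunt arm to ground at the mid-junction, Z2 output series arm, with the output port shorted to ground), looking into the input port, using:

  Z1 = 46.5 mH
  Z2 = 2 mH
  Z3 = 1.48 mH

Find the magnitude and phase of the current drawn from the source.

Step 1 — Angular frequency: ω = 2π·f = 2π·550 = 3456 rad/s.
Step 2 — Component impedances:
  Z1: Z = jωL = j·3456·0.0465 = 0 + j160.7 Ω
  Z2: Z = jωL = j·3456·0.002 = 0 + j6.912 Ω
  Z3: Z = jωL = j·3456·0.00148 = 0 + j5.115 Ω
Step 3 — With the output port shorted to ground, the output series arm Z2 runs from the junction to ground; the shunt arm Z3 also runs from the junction to ground. They appear in parallel: Z3 || Z2 = 0 + j2.939 Ω.
Step 4 — Series with input arm Z1: Z_in = Z1 + (Z3 || Z2) = 0 + j163.6 Ω = 163.6∠90.0° Ω.
Step 5 — Source phasor: V = 12∠83.9° V = 1.275 + j11.93 V.
Step 6 — Ohm's law: I = V / Z_total = (1.275 + j11.93) / (0 + j163.6) = 0.07292 - j0.007793 A.
Step 7 — Convert to polar: |I| = 0.07334 A, ∠I = -6.1°.

I = 0.07334∠-6.1° A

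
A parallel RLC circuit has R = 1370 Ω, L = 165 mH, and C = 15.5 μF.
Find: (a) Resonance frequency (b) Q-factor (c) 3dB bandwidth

Step 1 — Resonance: ω₀ = 1/√(LC) = 1/√(0.165·1.55e-05) = 625.3 rad/s.
Step 2 — f₀ = ω₀/(2π) = 99.52 Hz.
Step 3 — Parallel Q: Q = R/(ω₀L) = 1370/(625.3·0.165) = 13.28.
Step 4 — Bandwidth: Δω = ω₀/Q = 47.09 rad/s; BW = Δω/(2π) = 7.495 Hz.

(a) f₀ = 99.52 Hz  (b) Q = 13.28  (c) BW = 7.495 Hz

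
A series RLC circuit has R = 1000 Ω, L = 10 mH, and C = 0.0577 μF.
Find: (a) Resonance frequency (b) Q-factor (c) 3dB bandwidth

Step 1 — Resonance: ω₀ = 1/√(LC) = 1/√(0.01·5.77e-08) = 4.163e+04 rad/s.
Step 2 — f₀ = ω₀/(2π) = 6626 Hz.
Step 3 — Series Q: Q = ω₀L/R = 4.163e+04·0.01/1000 = 0.4163.
Step 4 — Bandwidth: Δω = ω₀/Q = 1e+05 rad/s; BW = Δω/(2π) = 1.592e+04 Hz.

(a) f₀ = 6626 Hz  (b) Q = 0.4163  (c) BW = 1.592e+04 Hz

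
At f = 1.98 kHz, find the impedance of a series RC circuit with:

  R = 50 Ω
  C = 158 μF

Step 1 — Angular frequency: ω = 2π·f = 2π·1980 = 1.244e+04 rad/s.
Step 2 — Component impedances:
  R: Z = R = 50 Ω
  C: Z = 1/(jωC) = -j/(ω·C) = 0 - j0.5087 Ω
Step 3 — Series combination: Z_total = R + C = 50 - j0.5087 Ω = 50∠-0.6° Ω.

Z = 50 - j0.5087 Ω = 50∠-0.6° Ω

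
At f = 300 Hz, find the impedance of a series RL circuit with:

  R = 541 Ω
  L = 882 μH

Step 1 — Angular frequency: ω = 2π·f = 2π·300 = 1885 rad/s.
Step 2 — Component impedances:
  R: Z = R = 541 Ω
  L: Z = jωL = j·1885·0.000882 = 0 + j1.663 Ω
Step 3 — Series combination: Z_total = R + L = 541 + j1.663 Ω = 541∠0.2° Ω.

Z = 541 + j1.663 Ω = 541∠0.2° Ω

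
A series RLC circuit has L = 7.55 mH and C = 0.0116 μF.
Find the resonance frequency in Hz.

Step 1 — Resonance condition Im(Z)=0 gives ω₀ = 1/√(LC).
Step 2 — ω₀ = 1/√(0.00755·1.16e-08) = 1.069e+05 rad/s.
Step 3 — f₀ = ω₀/(2π) = 1.701e+04 Hz.

f₀ = 1.701e+04 Hz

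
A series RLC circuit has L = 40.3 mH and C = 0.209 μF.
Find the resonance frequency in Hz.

Step 1 — Resonance condition Im(Z)=0 gives ω₀ = 1/√(LC).
Step 2 — ω₀ = 1/√(0.0403·2.09e-07) = 1.09e+04 rad/s.
Step 3 — f₀ = ω₀/(2π) = 1734 Hz.

f₀ = 1734 Hz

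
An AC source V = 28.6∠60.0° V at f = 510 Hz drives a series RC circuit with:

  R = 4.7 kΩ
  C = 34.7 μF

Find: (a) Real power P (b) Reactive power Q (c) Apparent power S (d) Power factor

Step 1 — Angular frequency: ω = 2π·f = 2π·510 = 3204 rad/s.
Step 2 — Component impedances:
  R: Z = R = 4700 Ω
  C: Z = 1/(jωC) = -j/(ω·C) = 0 - j8.993 Ω
Step 3 — Series combination: Z_total = R + C = 4700 - j8.993 Ω = 4700∠-0.1° Ω.
Step 4 — Source phasor: V = 28.6∠60.0° V = 14.3 + j24.77 V.
Step 5 — Current: I = V / Z = 0.003032 + j0.005276 A = 0.006085∠60.1° A.
Step 6 — Complex power: S = V·I* = 0.174 - j0.000333 VA.
Step 7 — Real power: P = Re(S) = 0.174 W.
Step 8 — Reactive power: Q = Im(S) = -0.000333 VAR.
Step 9 — Apparent power: |S| = 0.174 VA.
Step 10 — Power factor: PF = P/|S| = 1 (leading).

(a) P = 0.174 W  (b) Q = -0.000333 VAR  (c) S = 0.174 VA  (d) PF = 1 (leading)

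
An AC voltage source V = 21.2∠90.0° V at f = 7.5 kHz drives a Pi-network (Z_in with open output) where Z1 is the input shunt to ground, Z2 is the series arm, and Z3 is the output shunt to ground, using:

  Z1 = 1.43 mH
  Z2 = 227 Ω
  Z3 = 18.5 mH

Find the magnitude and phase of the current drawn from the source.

Step 1 — Angular frequency: ω = 2π·f = 2π·7500 = 4.712e+04 rad/s.
Step 2 — Component impedances:
  Z1: Z = jωL = j·4.712e+04·0.00143 = 0 + j67.39 Ω
  Z2: Z = R = 227 Ω
  Z3: Z = jωL = j·4.712e+04·0.0185 = 0 + j871.8 Ω
Step 3 — With open output, the series arm Z2 and the output shunt Z3 appear in series to ground: Z2 + Z3 = 227 + j871.8 Ω.
Step 4 — Parallel with input shunt Z1: Z_in = Z1 || (Z2 + Z3) = 1.104 + j62.82 Ω = 62.83∠89.0° Ω.
Step 5 — Source phasor: V = 21.2∠90.0° V = 0 + j21.2 V.
Step 6 — Ohm's law: I = V / Z_total = (0 + j21.2) / (1.104 + j62.82) = 0.3374 + j0.00593 A.
Step 7 — Convert to polar: |I| = 0.3374 A, ∠I = 1.0°.

I = 0.3374∠1.0° A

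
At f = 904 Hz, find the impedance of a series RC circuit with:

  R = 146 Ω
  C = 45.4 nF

Step 1 — Angular frequency: ω = 2π·f = 2π·904 = 5680 rad/s.
Step 2 — Component impedances:
  R: Z = R = 146 Ω
  C: Z = 1/(jωC) = -j/(ω·C) = 0 - j3878 Ω
Step 3 — Series combination: Z_total = R + C = 146 - j3878 Ω = 3881∠-87.8° Ω.

Z = 146 - j3878 Ω = 3881∠-87.8° Ω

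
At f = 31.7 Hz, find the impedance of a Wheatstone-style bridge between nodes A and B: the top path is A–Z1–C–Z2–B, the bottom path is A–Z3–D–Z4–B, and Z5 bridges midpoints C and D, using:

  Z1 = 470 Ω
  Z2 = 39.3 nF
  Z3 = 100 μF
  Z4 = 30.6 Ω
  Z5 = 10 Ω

Step 1 — Angular frequency: ω = 2π·f = 2π·31.7 = 199.2 rad/s.
Step 2 — Component impedances:
  Z1: Z = R = 470 Ω
  Z2: Z = 1/(jωC) = -j/(ω·C) = 0 - j1.278e+05 Ω
  Z3: Z = 1/(jωC) = -j/(ω·C) = 0 - j50.21 Ω
  Z4: Z = R = 30.6 Ω
  Z5: Z = R = 10 Ω
Step 3 — Bridge requires nodal analysis (the Z5 bridge couples midpoints C and D, so the two paths cannot be reduced to a simple series/parallel combination). Setting node B to ground and injecting 1 A at node A, the 3-node admittance system at A, C, D solves to V_A = Z_AB = 35.79 - j49.67 Ω = 61.22∠-54.2° Ω.

Z = 35.79 - j49.67 Ω = 61.22∠-54.2° Ω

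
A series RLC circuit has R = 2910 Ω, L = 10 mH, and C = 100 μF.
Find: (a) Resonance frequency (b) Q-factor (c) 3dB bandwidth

Step 1 — Resonance: ω₀ = 1/√(LC) = 1/√(0.01·0.0001) = 1000 rad/s.
Step 2 — f₀ = ω₀/(2π) = 159.2 Hz.
Step 3 — Series Q: Q = ω₀L/R = 1000·0.01/2910 = 0.003436.
Step 4 — Bandwidth: Δω = ω₀/Q = 2.91e+05 rad/s; BW = Δω/(2π) = 4.631e+04 Hz.

(a) f₀ = 159.2 Hz  (b) Q = 0.003436  (c) BW = 4.631e+04 Hz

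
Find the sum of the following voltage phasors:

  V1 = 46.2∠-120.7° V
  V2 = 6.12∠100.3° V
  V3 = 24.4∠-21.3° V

Step 1 — Convert each phasor to rectangular form:
  V1 = 46.2·(cos(-120.7°) + j·sin(-120.7°)) = -23.59 - j39.73 V
  V2 = 6.12·(cos(100.3°) + j·sin(100.3°)) = -1.094 + j6.021 V
  V3 = 24.4·(cos(-21.3°) + j·sin(-21.3°)) = 22.73 - j8.863 V
Step 2 — Sum components: V_total = -1.948 - j42.57 V.
Step 3 — Convert to polar: |V_total| = 42.61 V, ∠V_total = -92.6°.

V_total = 42.61∠-92.6° V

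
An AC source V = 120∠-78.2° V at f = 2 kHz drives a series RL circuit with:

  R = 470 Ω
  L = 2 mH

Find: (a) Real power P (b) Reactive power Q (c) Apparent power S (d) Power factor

Step 1 — Angular frequency: ω = 2π·f = 2π·2000 = 1.257e+04 rad/s.
Step 2 — Component impedances:
  R: Z = R = 470 Ω
  L: Z = jωL = j·1.257e+04·0.002 = 0 + j25.13 Ω
Step 3 — Series combination: Z_total = R + L = 470 + j25.13 Ω = 470.7∠3.1° Ω.
Step 4 — Source phasor: V = 120∠-78.2° V = 24.54 - j117.5 V.
Step 5 — Current: I = V / Z = 0.03874 - j0.252 A = 0.255∠-81.3° A.
Step 6 — Complex power: S = V·I* = 30.55 + j1.634 VA.
Step 7 — Real power: P = Re(S) = 30.55 W.
Step 8 — Reactive power: Q = Im(S) = 1.634 VAR.
Step 9 — Apparent power: |S| = 30.59 VA.
Step 10 — Power factor: PF = P/|S| = 0.9986 (lagging).

(a) P = 30.55 W  (b) Q = 1.634 VAR  (c) S = 30.59 VA  (d) PF = 0.9986 (lagging)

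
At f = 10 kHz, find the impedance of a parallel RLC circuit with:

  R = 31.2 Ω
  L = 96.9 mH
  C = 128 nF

Step 1 — Angular frequency: ω = 2π·f = 2π·1e+04 = 6.283e+04 rad/s.
Step 2 — Component impedances:
  R: Z = R = 31.2 Ω
  L: Z = jωL = j·6.283e+04·0.0969 = 0 + j6088 Ω
  C: Z = 1/(jωC) = -j/(ω·C) = 0 - j124.3 Ω
Step 3 — Parallel combination: 1/Z_total = 1/R + 1/L + 1/C; Z_total = 29.42 - j7.232 Ω = 30.3∠-13.8° Ω.

Z = 29.42 - j7.232 Ω = 30.3∠-13.8° Ω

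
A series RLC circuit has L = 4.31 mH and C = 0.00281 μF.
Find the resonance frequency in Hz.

Step 1 — Resonance condition Im(Z)=0 gives ω₀ = 1/√(LC).
Step 2 — ω₀ = 1/√(0.00431·2.81e-09) = 2.873e+05 rad/s.
Step 3 — f₀ = ω₀/(2π) = 4.573e+04 Hz.

f₀ = 4.573e+04 Hz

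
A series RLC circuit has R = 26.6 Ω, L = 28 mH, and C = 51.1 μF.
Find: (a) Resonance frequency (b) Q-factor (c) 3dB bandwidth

Step 1 — Resonance condition Im(Z)=0 gives ω₀ = 1/√(LC).
Step 2 — ω₀ = 1/√(0.028·5.11e-05) = 836 rad/s.
Step 3 — f₀ = ω₀/(2π) = 133.1 Hz.
Step 4 — Series Q: Q = ω₀L/R = 836·0.028/26.6 = 0.88.
Step 5 — 3dB bandwidth: Δω = ω₀/Q = 950 rad/s; BW = Δω/(2π) = 151.2 Hz.

(a) f₀ = 133.1 Hz  (b) Q = 0.88  (c) BW = 151.2 Hz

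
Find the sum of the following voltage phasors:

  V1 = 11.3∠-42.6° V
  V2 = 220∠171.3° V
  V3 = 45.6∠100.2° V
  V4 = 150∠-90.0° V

Step 1 — Convert each phasor to rectangular form:
  V1 = 11.3·(cos(-42.6°) + j·sin(-42.6°)) = 8.318 - j7.649 V
  V2 = 220·(cos(171.3°) + j·sin(171.3°)) = -217.5 + j33.28 V
  V3 = 45.6·(cos(100.2°) + j·sin(100.2°)) = -8.075 + j44.88 V
  V4 = 150·(cos(-90.0°) + j·sin(-90.0°)) = 0 - j150 V
Step 2 — Sum components: V_total = -217.2 - j79.49 V.
Step 3 — Convert to polar: |V_total| = 231.3 V, ∠V_total = -159.9°.

V_total = 231.3∠-159.9° V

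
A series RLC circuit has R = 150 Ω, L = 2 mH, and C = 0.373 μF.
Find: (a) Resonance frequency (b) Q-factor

Step 1 — Resonance condition Im(Z)=0 gives ω₀ = 1/√(LC).
Step 2 — ω₀ = 1/√(0.002·3.73e-07) = 3.661e+04 rad/s.
Step 3 — f₀ = ω₀/(2π) = 5827 Hz.
Step 4 — Series Q: Q = ω₀L/R = 3.661e+04·0.002/150 = 0.4882.

(a) f₀ = 5827 Hz  (b) Q = 0.4882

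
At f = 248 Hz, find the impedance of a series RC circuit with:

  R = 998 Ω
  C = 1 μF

Step 1 — Angular frequency: ω = 2π·f = 2π·248 = 1558 rad/s.
Step 2 — Component impedances:
  R: Z = R = 998 Ω
  C: Z = 1/(jωC) = -j/(ω·C) = 0 - j641.8 Ω
Step 3 — Series combination: Z_total = R + C = 998 - j641.8 Ω = 1187∠-32.7° Ω.

Z = 998 - j641.8 Ω = 1187∠-32.7° Ω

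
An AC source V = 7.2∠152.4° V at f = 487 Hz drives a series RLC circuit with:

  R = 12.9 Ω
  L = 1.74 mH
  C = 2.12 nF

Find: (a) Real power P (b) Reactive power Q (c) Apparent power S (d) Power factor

Step 1 — Angular frequency: ω = 2π·f = 2π·487 = 3060 rad/s.
Step 2 — Component impedances:
  R: Z = R = 12.9 Ω
  L: Z = jωL = j·3060·0.00174 = 0 + j5.324 Ω
  C: Z = 1/(jωC) = -j/(ω·C) = 0 - j1.542e+05 Ω
Step 3 — Series combination: Z_total = R + L + C = 12.9 - j1.541e+05 Ω = 1.541e+05∠-90.0° Ω.
Step 4 — Source phasor: V = 7.2∠152.4° V = -6.381 + j3.336 V.
Step 5 — Current: I = V / Z = -2.164e-05 - j4.139e-05 A = 4.671e-05∠-117.6° A.
Step 6 — Complex power: S = V·I* = 2.814e-08 - j0.0003363 VA.
Step 7 — Real power: P = Re(S) = 2.814e-08 W.
Step 8 — Reactive power: Q = Im(S) = -0.0003363 VAR.
Step 9 — Apparent power: |S| = 0.0003363 VA.
Step 10 — Power factor: PF = P/|S| = 8.369e-05 (leading).

(a) P = 2.814e-08 W  (b) Q = -0.0003363 VAR  (c) S = 0.0003363 VA  (d) PF = 8.369e-05 (leading)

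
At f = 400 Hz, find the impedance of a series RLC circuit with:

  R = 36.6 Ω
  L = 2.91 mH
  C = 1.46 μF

Step 1 — Angular frequency: ω = 2π·f = 2π·400 = 2513 rad/s.
Step 2 — Component impedances:
  R: Z = R = 36.6 Ω
  L: Z = jωL = j·2513·0.00291 = 0 + j7.314 Ω
  C: Z = 1/(jωC) = -j/(ω·C) = 0 - j272.5 Ω
Step 3 — Series combination: Z_total = R + L + C = 36.6 - j265.2 Ω = 267.7∠-82.1° Ω.

Z = 36.6 - j265.2 Ω = 267.7∠-82.1° Ω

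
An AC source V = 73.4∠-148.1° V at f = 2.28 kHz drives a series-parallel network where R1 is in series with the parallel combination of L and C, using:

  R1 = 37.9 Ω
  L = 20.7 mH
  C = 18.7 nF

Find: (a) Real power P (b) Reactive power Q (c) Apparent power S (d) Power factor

Step 1 — Angular frequency: ω = 2π·f = 2π·2280 = 1.433e+04 rad/s.
Step 2 — Component impedances:
  R1: Z = R = 37.9 Ω
  L: Z = jωL = j·1.433e+04·0.0207 = 0 + j296.5 Ω
  C: Z = 1/(jωC) = -j/(ω·C) = 0 - j3733 Ω
Step 3 — Parallel branch: L || C = 1/(1/L + 1/C) = 0 + j322.1 Ω.
Step 4 — Series with R1: Z_total = R1 + (L || C) = 37.9 + j322.1 Ω = 324.4∠83.3° Ω.
Step 5 — Source phasor: V = 73.4∠-148.1° V = -62.31 - j38.79 V.
Step 6 — Current: I = V / Z = -0.1412 + j0.1768 A = 0.2263∠128.6° A.
Step 7 — Complex power: S = V·I* = 1.941 + j16.5 VA.
Step 8 — Real power: P = Re(S) = 1.941 W.
Step 9 — Reactive power: Q = Im(S) = 16.5 VAR.
Step 10 — Apparent power: |S| = 16.61 VA.
Step 11 — Power factor: PF = P/|S| = 0.1168 (lagging).

(a) P = 1.941 W  (b) Q = 16.5 VAR  (c) S = 16.61 VA  (d) PF = 0.1168 (lagging)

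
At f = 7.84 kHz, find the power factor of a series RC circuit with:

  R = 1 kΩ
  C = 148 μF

Step 1 — Angular frequency: ω = 2π·f = 2π·7840 = 4.926e+04 rad/s.
Step 2 — Component impedances:
  R: Z = R = 1000 Ω
  C: Z = 1/(jωC) = -j/(ω·C) = 0 - j0.1372 Ω
Step 3 — Series combination: Z_total = R + C = 1000 - j0.1372 Ω = 1000∠-0.0° Ω.
Step 4 — Power factor: PF = cos(φ) = Re(Z)/|Z| = 1000/1000 = 1.
Step 5 — Type: Im(Z) = -0.1372 ⇒ leading (phase φ = -0.0°).

PF = 1 (leading, φ = -0.0°)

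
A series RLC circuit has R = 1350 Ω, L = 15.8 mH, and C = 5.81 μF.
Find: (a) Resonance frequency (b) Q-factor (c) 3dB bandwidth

Step 1 — Resonance: ω₀ = 1/√(LC) = 1/√(0.0158·5.81e-06) = 3301 rad/s.
Step 2 — f₀ = ω₀/(2π) = 525.3 Hz.
Step 3 — Series Q: Q = ω₀L/R = 3301·0.0158/1350 = 0.03863.
Step 4 — Bandwidth: Δω = ω₀/Q = 8.544e+04 rad/s; BW = Δω/(2π) = 1.36e+04 Hz.

(a) f₀ = 525.3 Hz  (b) Q = 0.03863  (c) BW = 1.36e+04 Hz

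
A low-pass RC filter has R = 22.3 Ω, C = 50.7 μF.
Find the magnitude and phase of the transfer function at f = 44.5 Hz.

Step 1 — Angular frequency: ω = 2π·44.5 = 279.6 rad/s.
Step 2 — Transfer function: H(jω) = 1/(1 + jωRC).
Step 3 — Denominator: 1 + jωRC = 1 + j·279.6·22.3·5.07e-05 = 1 + j0.3161.
Step 4 — H = 0.9091 - j0.2874.
Step 5 — Magnitude: |H| = 0.9535 (-0.4 dB); phase: φ = -17.5°.

|H| = 0.9535 (-0.4 dB), φ = -17.5°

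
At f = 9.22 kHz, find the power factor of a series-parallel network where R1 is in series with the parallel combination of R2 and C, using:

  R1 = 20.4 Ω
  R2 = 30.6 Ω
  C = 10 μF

Step 1 — Angular frequency: ω = 2π·f = 2π·9220 = 5.793e+04 rad/s.
Step 2 — Component impedances:
  R1: Z = R = 20.4 Ω
  R2: Z = R = 30.6 Ω
  C: Z = 1/(jωC) = -j/(ω·C) = 0 - j1.726 Ω
Step 3 — Parallel branch: R2 || C = 1/(1/R2 + 1/C) = 0.09707 - j1.721 Ω.
Step 4 — Series with R1: Z_total = R1 + (R2 || C) = 20.5 - j1.721 Ω = 20.57∠-4.8° Ω.
Step 5 — Power factor: PF = cos(φ) = Re(Z)/|Z| = 20.497/20.569 = 0.9965.
Step 6 — Type: Im(Z) = -1.721 ⇒ leading (phase φ = -4.8°).

PF = 0.9965 (leading, φ = -4.8°)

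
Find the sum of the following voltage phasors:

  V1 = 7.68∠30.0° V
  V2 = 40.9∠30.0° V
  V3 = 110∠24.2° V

Step 1 — Convert each phasor to rectangular form:
  V1 = 7.68·(cos(30.0°) + j·sin(30.0°)) = 6.651 + j3.84 V
  V2 = 40.9·(cos(30.0°) + j·sin(30.0°)) = 35.42 + j20.45 V
  V3 = 110·(cos(24.2°) + j·sin(24.2°)) = 100.3 + j45.09 V
Step 2 — Sum components: V_total = 142.4 + j69.38 V.
Step 3 — Convert to polar: |V_total| = 158.4 V, ∠V_total = 26.0°.

V_total = 158.4∠26.0° V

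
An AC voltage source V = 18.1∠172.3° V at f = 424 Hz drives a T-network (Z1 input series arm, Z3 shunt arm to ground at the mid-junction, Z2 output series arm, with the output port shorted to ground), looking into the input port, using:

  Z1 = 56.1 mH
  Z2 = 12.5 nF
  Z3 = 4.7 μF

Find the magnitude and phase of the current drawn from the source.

Step 1 — Angular frequency: ω = 2π·f = 2π·424 = 2664 rad/s.
Step 2 — Component impedances:
  Z1: Z = jωL = j·2664·0.0561 = 0 + j149.5 Ω
  Z2: Z = 1/(jωC) = -j/(ω·C) = 0 - j3.003e+04 Ω
  Z3: Z = 1/(jωC) = -j/(ω·C) = 0 - j79.86 Ω
Step 3 — With the output port shorted to ground, the output series arm Z2 runs from the junction to ground; the shunt arm Z3 also runs from the junction to ground. They appear in parallel: Z3 || Z2 = 0 - j79.65 Ω.
Step 4 — Series with input arm Z1: Z_in = Z1 + (Z3 || Z2) = 0 + j69.8 Ω = 69.8∠90.0° Ω.
Step 5 — Source phasor: V = 18.1∠172.3° V = -17.94 + j2.425 V.
Step 6 — Ohm's law: I = V / Z_total = (-17.94 + j2.425) / (0 + j69.8) = 0.03474 + j0.257 A.
Step 7 — Convert to polar: |I| = 0.2593 A, ∠I = 82.3°.

I = 0.2593∠82.3° A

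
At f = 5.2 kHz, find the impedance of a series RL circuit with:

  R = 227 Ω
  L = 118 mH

Step 1 — Angular frequency: ω = 2π·f = 2π·5200 = 3.267e+04 rad/s.
Step 2 — Component impedances:
  R: Z = R = 227 Ω
  L: Z = jωL = j·3.267e+04·0.118 = 0 + j3855 Ω
Step 3 — Series combination: Z_total = R + L = 227 + j3855 Ω = 3862∠86.6° Ω.

Z = 227 + j3855 Ω = 3862∠86.6° Ω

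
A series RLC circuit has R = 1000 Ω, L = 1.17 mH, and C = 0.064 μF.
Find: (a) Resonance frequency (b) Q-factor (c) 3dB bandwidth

Step 1 — Resonance condition Im(Z)=0 gives ω₀ = 1/√(LC).
Step 2 — ω₀ = 1/√(0.00117·6.4e-08) = 1.156e+05 rad/s.
Step 3 — f₀ = ω₀/(2π) = 1.839e+04 Hz.
Step 4 — Series Q: Q = ω₀L/R = 1.156e+05·0.00117/1000 = 0.1352.
Step 5 — 3dB bandwidth: Δω = ω₀/Q = 8.547e+05 rad/s; BW = Δω/(2π) = 1.36e+05 Hz.

(a) f₀ = 1.839e+04 Hz  (b) Q = 0.1352  (c) BW = 1.36e+05 Hz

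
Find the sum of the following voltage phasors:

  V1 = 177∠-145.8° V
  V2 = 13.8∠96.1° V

Step 1 — Convert each phasor to rectangular form:
  V1 = 177·(cos(-145.8°) + j·sin(-145.8°)) = -146.4 - j99.49 V
  V2 = 13.8·(cos(96.1°) + j·sin(96.1°)) = -1.466 + j13.72 V
Step 2 — Sum components: V_total = -147.9 - j85.77 V.
Step 3 — Convert to polar: |V_total| = 170.9 V, ∠V_total = -149.9°.

V_total = 170.9∠-149.9° V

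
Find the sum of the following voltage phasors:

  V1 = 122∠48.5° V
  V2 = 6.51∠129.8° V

Step 1 — Convert each phasor to rectangular form:
  V1 = 122·(cos(48.5°) + j·sin(48.5°)) = 80.84 + j91.37 V
  V2 = 6.51·(cos(129.8°) + j·sin(129.8°)) = -4.167 + j5.002 V
Step 2 — Sum components: V_total = 76.67 + j96.37 V.
Step 3 — Convert to polar: |V_total| = 123.2 V, ∠V_total = 51.5°.

V_total = 123.2∠51.5° V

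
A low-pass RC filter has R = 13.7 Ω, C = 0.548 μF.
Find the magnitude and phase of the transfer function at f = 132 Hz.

Step 1 — Angular frequency: ω = 2π·132 = 829.4 rad/s.
Step 2 — Transfer function: H(jω) = 1/(1 + jωRC).
Step 3 — Denominator: 1 + jωRC = 1 + j·829.4·13.7·5.48e-07 = 1 + j0.006227.
Step 4 — H = 1 - j0.006226.
Step 5 — Magnitude: |H| = 1 (-0.0 dB); phase: φ = -0.4°.

|H| = 1 (-0.0 dB), φ = -0.4°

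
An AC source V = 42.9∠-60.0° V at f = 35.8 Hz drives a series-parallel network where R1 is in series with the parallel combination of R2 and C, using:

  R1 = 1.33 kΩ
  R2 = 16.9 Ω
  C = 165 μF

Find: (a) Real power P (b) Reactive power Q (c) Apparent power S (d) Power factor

Step 1 — Angular frequency: ω = 2π·f = 2π·35.8 = 224.9 rad/s.
Step 2 — Component impedances:
  R1: Z = R = 1330 Ω
  R2: Z = R = 16.9 Ω
  C: Z = 1/(jωC) = -j/(ω·C) = 0 - j26.94 Ω
Step 3 — Parallel branch: R2 || C = 1/(1/R2 + 1/C) = 12.13 - j7.607 Ω.
Step 4 — Series with R1: Z_total = R1 + (R2 || C) = 1342 - j7.607 Ω = 1342∠-0.3° Ω.
Step 5 — Source phasor: V = 42.9∠-60.0° V = 21.45 - j37.15 V.
Step 6 — Current: I = V / Z = 0.01614 - j0.02759 A = 0.03196∠-59.7° A.
Step 7 — Complex power: S = V·I* = 1.371 - j0.007772 VA.
Step 8 — Real power: P = Re(S) = 1.371 W.
Step 9 — Reactive power: Q = Im(S) = -0.007772 VAR.
Step 10 — Apparent power: |S| = 1.371 VA.
Step 11 — Power factor: PF = P/|S| = 1 (leading).

(a) P = 1.371 W  (b) Q = -0.007772 VAR  (c) S = 1.371 VA  (d) PF = 1 (leading)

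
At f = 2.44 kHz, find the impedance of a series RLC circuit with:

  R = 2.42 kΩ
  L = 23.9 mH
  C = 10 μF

Step 1 — Angular frequency: ω = 2π·f = 2π·2440 = 1.533e+04 rad/s.
Step 2 — Component impedances:
  R: Z = R = 2420 Ω
  L: Z = jωL = j·1.533e+04·0.0239 = 0 + j366.4 Ω
  C: Z = 1/(jωC) = -j/(ω·C) = 0 - j6.523 Ω
Step 3 — Series combination: Z_total = R + L + C = 2420 + j359.9 Ω = 2447∠8.5° Ω.

Z = 2420 + j359.9 Ω = 2447∠8.5° Ω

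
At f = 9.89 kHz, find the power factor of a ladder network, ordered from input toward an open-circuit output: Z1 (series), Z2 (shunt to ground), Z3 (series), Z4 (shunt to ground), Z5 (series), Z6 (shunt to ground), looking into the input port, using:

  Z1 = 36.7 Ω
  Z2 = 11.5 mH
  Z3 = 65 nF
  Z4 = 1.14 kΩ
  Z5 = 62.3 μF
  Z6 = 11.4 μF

Step 1 — Angular frequency: ω = 2π·f = 2π·9890 = 6.214e+04 rad/s.
Step 2 — Component impedances:
  Z1: Z = R = 36.7 Ω
  Z2: Z = jωL = j·6.214e+04·0.0115 = 0 + j714.6 Ω
  Z3: Z = 1/(jωC) = -j/(ω·C) = 0 - j247.6 Ω
  Z4: Z = R = 1140 Ω
  Z5: Z = 1/(jωC) = -j/(ω·C) = 0 - j0.2583 Ω
  Z6: Z = 1/(jωC) = -j/(ω·C) = 0 - j1.412 Ω
Step 3 — Ladder network (open output): work backward from the far end, alternating series and parallel combinations. Z_in = 36.71 - j382.7 Ω = 384.5∠-84.5° Ω.
Step 4 — Power factor: PF = cos(φ) = Re(Z)/|Z| = 36.706/384.5 = 0.09546.
Step 5 — Type: Im(Z) = -382.7 ⇒ leading (phase φ = -84.5°).

PF = 0.09546 (leading, φ = -84.5°)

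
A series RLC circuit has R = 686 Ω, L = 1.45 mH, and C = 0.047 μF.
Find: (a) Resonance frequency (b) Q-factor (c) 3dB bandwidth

Step 1 — Resonance: ω₀ = 1/√(LC) = 1/√(0.00145·4.7e-08) = 1.211e+05 rad/s.
Step 2 — f₀ = ω₀/(2π) = 1.928e+04 Hz.
Step 3 — Series Q: Q = ω₀L/R = 1.211e+05·0.00145/686 = 0.256.
Step 4 — Bandwidth: Δω = ω₀/Q = 4.731e+05 rad/s; BW = Δω/(2π) = 7.53e+04 Hz.

(a) f₀ = 1.928e+04 Hz  (b) Q = 0.256  (c) BW = 7.53e+04 Hz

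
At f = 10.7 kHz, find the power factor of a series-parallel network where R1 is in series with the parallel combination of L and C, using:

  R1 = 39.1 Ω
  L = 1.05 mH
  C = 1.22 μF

Step 1 — Angular frequency: ω = 2π·f = 2π·1.07e+04 = 6.723e+04 rad/s.
Step 2 — Component impedances:
  R1: Z = R = 39.1 Ω
  L: Z = jωL = j·6.723e+04·0.00105 = 0 + j70.59 Ω
  C: Z = 1/(jωC) = -j/(ω·C) = 0 - j12.19 Ω
Step 3 — Parallel branch: L || C = 1/(1/L + 1/C) = 0 - j14.74 Ω.
Step 4 — Series with R1: Z_total = R1 + (L || C) = 39.1 - j14.74 Ω = 41.79∠-20.7° Ω.
Step 5 — Power factor: PF = cos(φ) = Re(Z)/|Z| = 39.1/41.785 = 0.9357.
Step 6 — Type: Im(Z) = -14.74 ⇒ leading (phase φ = -20.7°).

PF = 0.9357 (leading, φ = -20.7°)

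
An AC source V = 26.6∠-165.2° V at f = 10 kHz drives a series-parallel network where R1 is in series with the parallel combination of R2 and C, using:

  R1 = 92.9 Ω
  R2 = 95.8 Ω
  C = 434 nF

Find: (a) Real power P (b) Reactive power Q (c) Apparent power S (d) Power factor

Step 1 — Angular frequency: ω = 2π·f = 2π·1e+04 = 6.283e+04 rad/s.
Step 2 — Component impedances:
  R1: Z = R = 92.9 Ω
  R2: Z = R = 95.8 Ω
  C: Z = 1/(jωC) = -j/(ω·C) = 0 - j36.67 Ω
Step 3 — Parallel branch: R2 || C = 1/(1/R2 + 1/C) = 12.24 - j31.98 Ω.
Step 4 — Series with R1: Z_total = R1 + (R2 || C) = 105.1 - j31.98 Ω = 109.9∠-16.9° Ω.
Step 5 — Source phasor: V = 26.6∠-165.2° V = -25.72 - j6.795 V.
Step 6 — Current: I = V / Z = -0.2059 - j0.1273 A = 0.242∠-148.3° A.
Step 7 — Complex power: S = V·I* = 6.159 - j1.874 VA.
Step 8 — Real power: P = Re(S) = 6.159 W.
Step 9 — Reactive power: Q = Im(S) = -1.874 VAR.
Step 10 — Apparent power: |S| = 6.438 VA.
Step 11 — Power factor: PF = P/|S| = 0.9567 (leading).

(a) P = 6.159 W  (b) Q = -1.874 VAR  (c) S = 6.438 VA  (d) PF = 0.9567 (leading)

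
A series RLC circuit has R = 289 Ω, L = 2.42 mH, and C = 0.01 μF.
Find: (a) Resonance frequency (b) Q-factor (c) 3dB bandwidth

Step 1 — Resonance condition Im(Z)=0 gives ω₀ = 1/√(LC).
Step 2 — ω₀ = 1/√(0.00242·1e-08) = 2.033e+05 rad/s.
Step 3 — f₀ = ω₀/(2π) = 3.235e+04 Hz.
Step 4 — Series Q: Q = ω₀L/R = 2.033e+05·0.00242/289 = 1.702.
Step 5 — 3dB bandwidth: Δω = ω₀/Q = 1.194e+05 rad/s; BW = Δω/(2π) = 1.901e+04 Hz.

(a) f₀ = 3.235e+04 Hz  (b) Q = 1.702  (c) BW = 1.901e+04 Hz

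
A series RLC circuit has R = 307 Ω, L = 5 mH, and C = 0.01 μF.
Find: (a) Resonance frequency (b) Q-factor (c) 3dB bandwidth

Step 1 — Resonance: ω₀ = 1/√(LC) = 1/√(0.005·1e-08) = 1.414e+05 rad/s.
Step 2 — f₀ = ω₀/(2π) = 2.251e+04 Hz.
Step 3 — Series Q: Q = ω₀L/R = 1.414e+05·0.005/307 = 2.303.
Step 4 — Bandwidth: Δω = ω₀/Q = 6.14e+04 rad/s; BW = Δω/(2π) = 9772 Hz.

(a) f₀ = 2.251e+04 Hz  (b) Q = 2.303  (c) BW = 9772 Hz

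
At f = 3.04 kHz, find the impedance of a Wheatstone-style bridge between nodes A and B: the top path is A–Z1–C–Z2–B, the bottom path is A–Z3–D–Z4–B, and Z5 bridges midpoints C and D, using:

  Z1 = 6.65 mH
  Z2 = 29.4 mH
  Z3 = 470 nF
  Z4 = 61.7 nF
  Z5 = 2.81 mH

Step 1 — Angular frequency: ω = 2π·f = 2π·3040 = 1.91e+04 rad/s.
Step 2 — Component impedances:
  Z1: Z = jωL = j·1.91e+04·0.00665 = 0 + j127 Ω
  Z2: Z = jωL = j·1.91e+04·0.0294 = 0 + j561.6 Ω
  Z3: Z = 1/(jωC) = -j/(ω·C) = 0 - j111.4 Ω
  Z4: Z = 1/(jωC) = -j/(ω·C) = 0 - j848.5 Ω
  Z5: Z = jωL = j·1.91e+04·0.00281 = 0 + j53.67 Ω
Step 3 — Bridge requires nodal analysis (the Z5 bridge couples midpoints C and D, so the two paths cannot be reduced to a simple series/parallel combination). Setting node B to ground and injecting 1 A at node A, the 3-node admittance system at A, C, D solves to V_A = Z_AB = 0 + j2040 Ω = 2040∠90.0° Ω.

Z = 0 + j2040 Ω = 2040∠90.0° Ω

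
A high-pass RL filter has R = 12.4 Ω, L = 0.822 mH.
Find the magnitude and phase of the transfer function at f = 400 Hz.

Step 1 — Angular frequency: ω = 2π·400 = 2513 rad/s.
Step 2 — Transfer function: H(jω) = jωL/(R + jωL).
Step 3 — Numerator jωL = j·2.066; denominator R + jωL = 12.4 + j2.066.
Step 4 — H = 0.02701 + j0.1621.
Step 5 — Magnitude: |H| = 0.1643 (-15.7 dB); phase: φ = 80.5°.

|H| = 0.1643 (-15.7 dB), φ = 80.5°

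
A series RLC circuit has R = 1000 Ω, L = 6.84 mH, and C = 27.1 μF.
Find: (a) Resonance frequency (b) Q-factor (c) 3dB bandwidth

Step 1 — Resonance: ω₀ = 1/√(LC) = 1/√(0.00684·2.71e-05) = 2323 rad/s.
Step 2 — f₀ = ω₀/(2π) = 369.7 Hz.
Step 3 — Series Q: Q = ω₀L/R = 2323·0.00684/1000 = 0.01589.
Step 4 — Bandwidth: Δω = ω₀/Q = 1.462e+05 rad/s; BW = Δω/(2π) = 2.327e+04 Hz.

(a) f₀ = 369.7 Hz  (b) Q = 0.01589  (c) BW = 2.327e+04 Hz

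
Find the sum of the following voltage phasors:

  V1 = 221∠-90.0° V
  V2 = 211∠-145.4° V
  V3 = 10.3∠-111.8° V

Step 1 — Convert each phasor to rectangular form:
  V1 = 221·(cos(-90.0°) + j·sin(-90.0°)) = 0 - j221 V
  V2 = 211·(cos(-145.4°) + j·sin(-145.4°)) = -173.7 - j119.8 V
  V3 = 10.3·(cos(-111.8°) + j·sin(-111.8°)) = -3.825 - j9.563 V
Step 2 — Sum components: V_total = -177.5 - j350.4 V.
Step 3 — Convert to polar: |V_total| = 392.8 V, ∠V_total = -116.9°.

V_total = 392.8∠-116.9° V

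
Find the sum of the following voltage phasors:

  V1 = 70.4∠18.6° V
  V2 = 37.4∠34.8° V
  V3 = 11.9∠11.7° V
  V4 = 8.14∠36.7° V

Step 1 — Convert each phasor to rectangular form:
  V1 = 70.4·(cos(18.6°) + j·sin(18.6°)) = 66.72 + j22.45 V
  V2 = 37.4·(cos(34.8°) + j·sin(34.8°)) = 30.71 + j21.34 V
  V3 = 11.9·(cos(11.7°) + j·sin(11.7°)) = 11.65 + j2.413 V
  V4 = 8.14·(cos(36.7°) + j·sin(36.7°)) = 6.526 + j4.865 V
Step 2 — Sum components: V_total = 115.6 + j51.08 V.
Step 3 — Convert to polar: |V_total| = 126.4 V, ∠V_total = 23.8°.

V_total = 126.4∠23.8° V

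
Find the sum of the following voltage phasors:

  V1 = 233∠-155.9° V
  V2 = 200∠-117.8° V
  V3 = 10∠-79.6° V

Step 1 — Convert each phasor to rectangular form:
  V1 = 233·(cos(-155.9°) + j·sin(-155.9°)) = -212.7 - j95.14 V
  V2 = 200·(cos(-117.8°) + j·sin(-117.8°)) = -93.28 - j176.9 V
  V3 = 10·(cos(-79.6°) + j·sin(-79.6°)) = 1.805 - j9.836 V
Step 2 — Sum components: V_total = -304.2 - j281.9 V.
Step 3 — Convert to polar: |V_total| = 414.7 V, ∠V_total = -137.2°.

V_total = 414.7∠-137.2° V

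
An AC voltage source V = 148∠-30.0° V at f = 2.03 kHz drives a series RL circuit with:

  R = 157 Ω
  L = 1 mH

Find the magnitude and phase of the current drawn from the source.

Step 1 — Angular frequency: ω = 2π·f = 2π·2030 = 1.275e+04 rad/s.
Step 2 — Component impedances:
  R: Z = R = 157 Ω
  L: Z = jωL = j·1.275e+04·0.001 = 0 + j12.75 Ω
Step 3 — Series combination: Z_total = R + L = 157 + j12.75 Ω = 157.5∠4.6° Ω.
Step 4 — Source phasor: V = 148∠-30.0° V = 128.2 - j74 V.
Step 5 — Ohm's law: I = V / Z_total = (128.2 - j74) / (157 + j12.75) = 0.773 - j0.5341 A.
Step 6 — Convert to polar: |I| = 0.9396 A, ∠I = -34.6°.

I = 0.9396∠-34.6° A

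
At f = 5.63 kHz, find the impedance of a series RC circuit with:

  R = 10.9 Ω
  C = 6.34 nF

Step 1 — Angular frequency: ω = 2π·f = 2π·5630 = 3.537e+04 rad/s.
Step 2 — Component impedances:
  R: Z = R = 10.9 Ω
  C: Z = 1/(jωC) = -j/(ω·C) = 0 - j4459 Ω
Step 3 — Series combination: Z_total = R + C = 10.9 - j4459 Ω = 4459∠-89.9° Ω.

Z = 10.9 - j4459 Ω = 4459∠-89.9° Ω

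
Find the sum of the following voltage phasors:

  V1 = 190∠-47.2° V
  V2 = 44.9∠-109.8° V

Step 1 — Convert each phasor to rectangular form:
  V1 = 190·(cos(-47.2°) + j·sin(-47.2°)) = 129.1 - j139.4 V
  V2 = 44.9·(cos(-109.8°) + j·sin(-109.8°)) = -15.21 - j42.25 V
Step 2 — Sum components: V_total = 113.9 - j181.7 V.
Step 3 — Convert to polar: |V_total| = 214.4 V, ∠V_total = -57.9°.

V_total = 214.4∠-57.9° V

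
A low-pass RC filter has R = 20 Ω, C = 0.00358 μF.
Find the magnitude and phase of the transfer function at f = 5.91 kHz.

Step 1 — Angular frequency: ω = 2π·5910 = 3.713e+04 rad/s.
Step 2 — Transfer function: H(jω) = 1/(1 + jωRC).
Step 3 — Denominator: 1 + jωRC = 1 + j·3.713e+04·20·3.58e-09 = 1 + j0.002659.
Step 4 — H = 1 - j0.002659.
Step 5 — Magnitude: |H| = 1 (-0.0 dB); phase: φ = -0.2°.

|H| = 1 (-0.0 dB), φ = -0.2°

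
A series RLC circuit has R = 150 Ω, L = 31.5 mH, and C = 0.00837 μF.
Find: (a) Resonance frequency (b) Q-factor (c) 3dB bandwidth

Step 1 — Resonance condition Im(Z)=0 gives ω₀ = 1/√(LC).
Step 2 — ω₀ = 1/√(0.0315·8.37e-09) = 6.159e+04 rad/s.
Step 3 — f₀ = ω₀/(2π) = 9802 Hz.
Step 4 — Series Q: Q = ω₀L/R = 6.159e+04·0.0315/150 = 12.93.
Step 5 — 3dB bandwidth: Δω = ω₀/Q = 4762 rad/s; BW = Δω/(2π) = 757.9 Hz.

(a) f₀ = 9802 Hz  (b) Q = 12.93  (c) BW = 757.9 Hz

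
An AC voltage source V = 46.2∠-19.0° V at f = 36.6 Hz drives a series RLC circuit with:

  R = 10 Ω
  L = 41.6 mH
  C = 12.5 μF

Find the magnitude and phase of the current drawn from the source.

Step 1 — Angular frequency: ω = 2π·f = 2π·36.6 = 230 rad/s.
Step 2 — Component impedances:
  R: Z = R = 10 Ω
  L: Z = jωL = j·230·0.0416 = 0 + j9.567 Ω
  C: Z = 1/(jωC) = -j/(ω·C) = 0 - j347.9 Ω
Step 3 — Series combination: Z_total = R + L + C = 10 - j338.3 Ω = 338.5∠-88.3° Ω.
Step 4 — Source phasor: V = 46.2∠-19.0° V = 43.68 - j15.04 V.
Step 5 — Ohm's law: I = V / Z_total = (43.68 - j15.04) / (10 - j338.3) = 0.04823 + j0.1277 A.
Step 6 — Convert to polar: |I| = 0.1365 A, ∠I = 69.3°.

I = 0.1365∠69.3° A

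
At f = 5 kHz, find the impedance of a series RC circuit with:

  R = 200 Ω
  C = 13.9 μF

Step 1 — Angular frequency: ω = 2π·f = 2π·5000 = 3.142e+04 rad/s.
Step 2 — Component impedances:
  R: Z = R = 200 Ω
  C: Z = 1/(jωC) = -j/(ω·C) = 0 - j2.29 Ω
Step 3 — Series combination: Z_total = R + C = 200 - j2.29 Ω = 200∠-0.7° Ω.

Z = 200 - j2.29 Ω = 200∠-0.7° Ω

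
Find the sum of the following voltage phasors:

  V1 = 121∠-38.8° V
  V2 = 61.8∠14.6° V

Step 1 — Convert each phasor to rectangular form:
  V1 = 121·(cos(-38.8°) + j·sin(-38.8°)) = 94.3 - j75.82 V
  V2 = 61.8·(cos(14.6°) + j·sin(14.6°)) = 59.8 + j15.58 V
Step 2 — Sum components: V_total = 154.1 - j60.24 V.
Step 3 — Convert to polar: |V_total| = 165.5 V, ∠V_total = -21.4°.

V_total = 165.5∠-21.4° V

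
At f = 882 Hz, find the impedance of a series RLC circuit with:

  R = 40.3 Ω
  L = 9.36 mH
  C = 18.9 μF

Step 1 — Angular frequency: ω = 2π·f = 2π·882 = 5542 rad/s.
Step 2 — Component impedances:
  R: Z = R = 40.3 Ω
  L: Z = jωL = j·5542·0.00936 = 0 + j51.87 Ω
  C: Z = 1/(jωC) = -j/(ω·C) = 0 - j9.548 Ω
Step 3 — Series combination: Z_total = R + L + C = 40.3 + j42.32 Ω = 58.44∠46.4° Ω.

Z = 40.3 + j42.32 Ω = 58.44∠46.4° Ω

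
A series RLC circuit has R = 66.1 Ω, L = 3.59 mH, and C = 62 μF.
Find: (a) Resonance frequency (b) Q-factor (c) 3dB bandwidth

Step 1 — Resonance condition Im(Z)=0 gives ω₀ = 1/√(LC).
Step 2 — ω₀ = 1/√(0.00359·6.2e-05) = 2120 rad/s.
Step 3 — f₀ = ω₀/(2π) = 337.3 Hz.
Step 4 — Series Q: Q = ω₀L/R = 2120·0.00359/66.1 = 0.1151.
Step 5 — 3dB bandwidth: Δω = ω₀/Q = 1.841e+04 rad/s; BW = Δω/(2π) = 2930 Hz.

(a) f₀ = 337.3 Hz  (b) Q = 0.1151  (c) BW = 2930 Hz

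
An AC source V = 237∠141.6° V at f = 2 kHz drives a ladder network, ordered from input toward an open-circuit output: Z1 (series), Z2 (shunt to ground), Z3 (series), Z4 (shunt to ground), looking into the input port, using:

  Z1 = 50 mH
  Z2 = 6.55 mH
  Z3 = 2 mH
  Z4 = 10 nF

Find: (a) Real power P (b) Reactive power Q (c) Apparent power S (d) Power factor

Step 1 — Angular frequency: ω = 2π·f = 2π·2000 = 1.257e+04 rad/s.
Step 2 — Component impedances:
  Z1: Z = jωL = j·1.257e+04·0.05 = 0 + j628.3 Ω
  Z2: Z = jωL = j·1.257e+04·0.00655 = 0 + j82.31 Ω
  Z3: Z = jωL = j·1.257e+04·0.002 = 0 + j25.13 Ω
  Z4: Z = 1/(jωC) = -j/(ω·C) = 0 - j7958 Ω
Step 3 — Ladder network (open output): work backward from the far end, alternating series and parallel combinations. Z_in = 0 + j711.5 Ω = 711.5∠90.0° Ω.
Step 4 — Source phasor: V = 237∠141.6° V = -185.7 + j147.2 V.
Step 5 — Current: I = V / Z = 0.2069 + j0.2611 A = 0.3331∠51.6° A.
Step 6 — Complex power: S = V·I* = 0 + j78.95 VA.
Step 7 — Real power: P = Re(S) = 0 W.
Step 8 — Reactive power: Q = Im(S) = 78.95 VAR.
Step 9 — Apparent power: |S| = 78.95 VA.
Step 10 — Power factor: PF = P/|S| = 0 (lagging).

(a) P = 0 W  (b) Q = 78.95 VAR  (c) S = 78.95 VA  (d) PF = 0 (lagging)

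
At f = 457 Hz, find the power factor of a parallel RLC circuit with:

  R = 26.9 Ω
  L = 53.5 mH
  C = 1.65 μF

Step 1 — Angular frequency: ω = 2π·f = 2π·457 = 2871 rad/s.
Step 2 — Component impedances:
  R: Z = R = 26.9 Ω
  L: Z = jωL = j·2871·0.0535 = 0 + j153.6 Ω
  C: Z = 1/(jωC) = -j/(ω·C) = 0 - j211.1 Ω
Step 3 — Parallel combination: 1/Z_total = 1/R + 1/L + 1/C; Z_total = 26.84 + j1.279 Ω = 26.87∠2.7° Ω.
Step 4 — Power factor: PF = cos(φ) = Re(Z)/|Z| = 26.84/26.87 = 0.9989.
Step 5 — Type: Im(Z) = 1.279 ⇒ lagging (phase φ = 2.7°).

PF = 0.9989 (lagging, φ = 2.7°)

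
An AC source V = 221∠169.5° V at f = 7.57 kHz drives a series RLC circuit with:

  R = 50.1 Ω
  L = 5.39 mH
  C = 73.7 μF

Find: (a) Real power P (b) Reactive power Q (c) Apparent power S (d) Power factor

Step 1 — Angular frequency: ω = 2π·f = 2π·7570 = 4.756e+04 rad/s.
Step 2 — Component impedances:
  R: Z = R = 50.1 Ω
  L: Z = jωL = j·4.756e+04·0.00539 = 0 + j256.4 Ω
  C: Z = 1/(jωC) = -j/(ω·C) = 0 - j0.2853 Ω
Step 3 — Series combination: Z_total = R + L + C = 50.1 + j256.1 Ω = 260.9∠78.9° Ω.
Step 4 — Source phasor: V = 221∠169.5° V = -217.3 + j40.27 V.
Step 5 — Current: I = V / Z = -0.008418 + j0.8469 A = 0.8469∠90.6° A.
Step 6 — Complex power: S = V·I* = 35.94 + j183.7 VA.
Step 7 — Real power: P = Re(S) = 35.94 W.
Step 8 — Reactive power: Q = Im(S) = 183.7 VAR.
Step 9 — Apparent power: |S| = 187.2 VA.
Step 10 — Power factor: PF = P/|S| = 0.192 (lagging).

(a) P = 35.94 W  (b) Q = 183.7 VAR  (c) S = 187.2 VA  (d) PF = 0.192 (lagging)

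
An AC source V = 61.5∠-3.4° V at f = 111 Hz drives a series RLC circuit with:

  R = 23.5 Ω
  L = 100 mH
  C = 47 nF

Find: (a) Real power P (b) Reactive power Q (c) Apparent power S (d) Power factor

Step 1 — Angular frequency: ω = 2π·f = 2π·111 = 697.4 rad/s.
Step 2 — Component impedances:
  R: Z = R = 23.5 Ω
  L: Z = jωL = j·697.4·0.1 = 0 + j69.74 Ω
  C: Z = 1/(jωC) = -j/(ω·C) = 0 - j3.051e+04 Ω
Step 3 — Series combination: Z_total = R + L + C = 23.5 - j3.044e+04 Ω = 3.044e+04∠-90.0° Ω.
Step 4 — Source phasor: V = 61.5∠-3.4° V = 61.39 - j3.647 V.
Step 5 — Current: I = V / Z = 0.0001214 + j0.002017 A = 0.002021∠86.6° A.
Step 6 — Complex power: S = V·I* = 9.594e-05 - j0.1243 VA.
Step 7 — Real power: P = Re(S) = 9.594e-05 W.
Step 8 — Reactive power: Q = Im(S) = -0.1243 VAR.
Step 9 — Apparent power: |S| = 0.1243 VA.
Step 10 — Power factor: PF = P/|S| = 0.0007721 (leading).

(a) P = 9.594e-05 W  (b) Q = -0.1243 VAR  (c) S = 0.1243 VA  (d) PF = 0.0007721 (leading)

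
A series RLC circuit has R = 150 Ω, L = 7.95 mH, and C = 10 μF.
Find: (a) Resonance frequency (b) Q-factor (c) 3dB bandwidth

Step 1 — Resonance: ω₀ = 1/√(LC) = 1/√(0.00795·1e-05) = 3547 rad/s.
Step 2 — f₀ = ω₀/(2π) = 564.5 Hz.
Step 3 — Series Q: Q = ω₀L/R = 3547·0.00795/150 = 0.188.
Step 4 — Bandwidth: Δω = ω₀/Q = 1.887e+04 rad/s; BW = Δω/(2π) = 3003 Hz.

(a) f₀ = 564.5 Hz  (b) Q = 0.188  (c) BW = 3003 Hz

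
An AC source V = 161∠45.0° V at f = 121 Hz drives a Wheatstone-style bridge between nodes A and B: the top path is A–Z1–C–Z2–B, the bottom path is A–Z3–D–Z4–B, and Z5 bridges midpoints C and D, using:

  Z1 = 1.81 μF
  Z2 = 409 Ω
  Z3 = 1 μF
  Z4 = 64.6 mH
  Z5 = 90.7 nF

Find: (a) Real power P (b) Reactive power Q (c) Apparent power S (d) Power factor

Step 1 — Angular frequency: ω = 2π·f = 2π·121 = 760.3 rad/s.
Step 2 — Component impedances:
  Z1: Z = 1/(jωC) = -j/(ω·C) = 0 - j726.7 Ω
  Z2: Z = R = 409 Ω
  Z3: Z = 1/(jωC) = -j/(ω·C) = 0 - j1315 Ω
  Z4: Z = jωL = j·760.3·0.0646 = 0 + j49.11 Ω
  Z5: Z = 1/(jωC) = -j/(ω·C) = 0 - j1.45e+04 Ω
Step 3 — Bridge requires nodal analysis (the Z5 bridge couples midpoints C and D, so the two paths cannot be reduced to a simple series/parallel combination). Setting node B to ground and injecting 1 A at node A, the 3-node admittance system at A, C, D solves to V_A = Z_AB = 155.8 - j498.3 Ω = 522.1∠-72.6° Ω.
Step 4 — Source phasor: V = 161∠45.0° V = 113.8 + j113.8 V.
Step 5 — Current: I = V / Z = -0.143 + j0.2732 A = 0.3084∠117.6° A.
Step 6 — Complex power: S = V·I* = 14.82 - j47.38 VA.
Step 7 — Real power: P = Re(S) = 14.82 W.
Step 8 — Reactive power: Q = Im(S) = -47.38 VAR.
Step 9 — Apparent power: |S| = 49.65 VA.
Step 10 — Power factor: PF = P/|S| = 0.2985 (leading).

(a) P = 14.82 W  (b) Q = -47.38 VAR  (c) S = 49.65 VA  (d) PF = 0.2985 (leading)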